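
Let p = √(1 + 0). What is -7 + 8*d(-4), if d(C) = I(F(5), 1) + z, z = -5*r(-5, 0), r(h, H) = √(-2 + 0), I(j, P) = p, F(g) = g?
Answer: 1 - 40*I*√2 ≈ 1.0 - 56.569*I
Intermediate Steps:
p = 1 (p = √1 = 1)
I(j, P) = 1
r(h, H) = I*√2 (r(h, H) = √(-2) = I*√2)
z = -5*I*√2 ≈ -7.0711*I
d(C) = 1 - 5*I*√2
-7 + 8*d(-4) = -7 + 8*(1 - 5*I*√2) = -7 + (8 - 40*I*√2) = 1 - 40*I*√2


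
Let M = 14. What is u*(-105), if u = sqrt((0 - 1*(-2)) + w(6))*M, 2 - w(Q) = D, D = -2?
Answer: -1470*sqrt(6) ≈ -3600.8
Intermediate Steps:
w(Q) = 4 (w(Q) = 2 - 1*(-2) = 2 + 2 = 4)
u = 14*sqrt(6) (u = sqrt((0 - 1*(-2)) + 4)*14 = sqrt((0 + 2) + 4)*14 = sqrt(2 + 4)*14 = sqrt(6)*14 = 14*sqrt(6) ≈ 34.293)
u*(-105) = (14*sqrt(6))*(-105) = -1470*sqrt(6)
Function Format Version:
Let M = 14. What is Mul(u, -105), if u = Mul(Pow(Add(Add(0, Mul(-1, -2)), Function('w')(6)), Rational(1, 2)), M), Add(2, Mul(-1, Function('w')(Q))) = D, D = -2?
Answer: Mul(-1470, Pow(6, Rational(1, 2))) ≈ -3600.8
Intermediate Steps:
Function('w')(Q) = 4 (Function('w')(Q) = Add(2, Mul(-1, -2)) = Add(2, 2) = 4)
u = Mul(14, Pow(6, Rational(1, 2))) (u = Mul(Pow(Add(Add(0, Mul(-1, -2)), 4), Rational(1, 2)), 14) = Mul(Pow(Add(Add(0, 2), 4), Rational(1, 2)), 14) = Mul(Pow(Add(2, 4), Rational(1, 2)), 14) = Mul(Pow(6, Rational(1, 2)), 14) = Mul(14, Pow(6, Rational(1, 2))) ≈ 34.293)
Mul(u, -105) = Mul(Mul(14, Pow(6, Rational(1, 2))), -105) = Mul(-1470, Pow(6, Rational(1, 2)))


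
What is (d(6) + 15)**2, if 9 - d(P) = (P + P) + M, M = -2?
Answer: 196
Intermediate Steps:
d(P) = 11 - 2*P (d(P) = 9 - ((P + P) - 2) = 9 - (2*P - 2) = 9 - (-2 + 2*P) = 9 + (2 - 2*P) = 11 - 2*P)
(d(6) + 15)**2 = ((11 - 2*6) + 15)**2 = ((11 - 12) + 15)**2 = (-1 + 15)**2 = 14**2 = 196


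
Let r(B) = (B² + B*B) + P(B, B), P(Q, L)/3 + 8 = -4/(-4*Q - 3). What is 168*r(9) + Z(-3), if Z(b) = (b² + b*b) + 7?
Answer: 302389/13 ≈ 23261.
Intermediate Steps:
Z(b) = 7 + 2*b² (Z(b) = (b² + b²) + 7 = 2*b² + 7 = 7 + 2*b²)
P(Q, L) = -24 - 12/(-3 - 4*Q) (P(Q, L) = -24 + 3*(-4/(-4*Q - 3)) = -24 + 3*(-4/(-3 - 4*Q)) = -24 - 12/(-3 - 4*Q))
r(B) = 2*B² + 12*(-5 - 8*B)/(3 + 4*B) (r(B) = (B² + B*B) + 12*(-5 - 8*B)/(3 + 4*B) = (B² + B²) + 12*(-5 - 8*B)/(3 + 4*B) = 2*B² + 12*(-5 - 8*B)/(3 + 4*B))
168*r(9) + Z(-3) = 168*(2*(-30 - 48*9 + 9²*(3 + 4*9))/(3 + 4*9)) + (7 + 2*(-3)²) = 168*(2*(-30 - 432 + 81*(3 + 36))/(3 + 36)) + (7 + 2*9) = 168*(2*(-30 - 432 + 81*39)/39) + (7 + 18) = 168*(2*(1/39)*(-30 - 432 + 3159)) + 25 = 168*(2*(1/39)*2697) + 25 = 168*(1798/13) + 25 = 302064/13 + 25 = 302389/13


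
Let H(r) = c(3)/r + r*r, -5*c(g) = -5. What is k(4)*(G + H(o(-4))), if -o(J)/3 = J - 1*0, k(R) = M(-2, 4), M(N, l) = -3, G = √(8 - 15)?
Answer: -1729/4 - 3*I*√7 ≈ -432.25 - 7.9373*I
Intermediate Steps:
c(g) = 1 (c(g) = -⅕*(-5) = 1)
G = I*√7 (G = √(-7) = I*√7 ≈ 2.6458*I)
k(R) = -3
o(J) = -3*J (o(J) = -3*(J - 1*0) = -3*(J + 0) = -3*J)
H(r) = 1/r + r² (H(r) = 1/r + r*r = 1/r + r²)
k(4)*(G + H(o(-4))) = -3*(I*√7 + (1 + (-3*(-4))³)/((-3*(-4)))) = -3*(I*√7 + (1 + 12³)/12) = -3*(I*√7 + (1 + 1728)/12) = -3*(I*√7 + (1/12)*1729) = -3*(I*√7 + 1729/12) = -3*(1729/12 + I*√7) = -1729/4 - 3*I*√7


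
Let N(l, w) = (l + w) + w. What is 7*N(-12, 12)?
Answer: 84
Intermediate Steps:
N(l, w) = l + 2*w
7*N(-12, 12) = 7*(-12 + 2*12) = 7*(-12 + 24) = 7*12 = 84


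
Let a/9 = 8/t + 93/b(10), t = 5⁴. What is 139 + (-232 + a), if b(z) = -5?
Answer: -162678/625 ≈ -260.28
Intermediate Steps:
t = 625
a = -104553/625 (a = 9*(8/625 + 93/(-5)) = 9*(8*(1/625) + 93*(-⅕)) = 9*(8/625 - 93/5) = 9*(-11617/625) = -104553/625 ≈ -167.28)
139 + (-232 + a) = 139 + (-232 - 104553/625) = 139 - 249553/625 = -162678/625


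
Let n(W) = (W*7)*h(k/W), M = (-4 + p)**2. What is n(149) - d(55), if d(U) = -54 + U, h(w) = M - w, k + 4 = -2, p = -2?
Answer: 37589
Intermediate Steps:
k = -6 (k = -4 - 2 = -6)
M = 36 (M = (-4 - 2)**2 = (-6)**2 = 36)
h(w) = 36 - w
n(W) = 7*W*(36 + 6/W) (n(W) = (W*7)*(36 - (-6)/W) = (7*W)*(36 + 6/W) = 7*W*(36 + 6/W))
n(149) - d(55) = (42 + 252*149) - (-54 + 55) = (42 + 37548) - 1*1 = 37590 - 1 = 37589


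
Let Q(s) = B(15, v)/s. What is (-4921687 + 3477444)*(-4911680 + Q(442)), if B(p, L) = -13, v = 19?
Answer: 241184423024403/34 ≈ 7.0937e+12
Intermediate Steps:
Q(s) = -13/s
(-4921687 + 3477444)*(-4911680 + Q(442)) = (-4921687 + 3477444)*(-4911680 - 13/442) = -1444243*(-4911680 - 13*1/442) = -1444243*(-4911680 - 1/34) = -1444243*(-166997121/34) = 241184423024403/34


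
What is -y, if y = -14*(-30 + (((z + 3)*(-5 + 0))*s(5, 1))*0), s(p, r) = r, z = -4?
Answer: -420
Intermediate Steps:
y = 420 (y = -14*(-30 + (((-4 + 3)*(-5 + 0))*1)*0) = -14*(-30 + (-1*(-5)*1)*0) = -14*(-30 + (5*1)*0) = -14*(-30 + 5*0) = -14*(-30 + 0) = -14*(-30) = 420)
-y = -1*420 = -420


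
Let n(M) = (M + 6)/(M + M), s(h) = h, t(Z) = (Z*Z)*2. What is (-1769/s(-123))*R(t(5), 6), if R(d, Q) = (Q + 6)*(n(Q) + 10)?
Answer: 77836/41 ≈ 1898.4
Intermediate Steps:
t(Z) = 2*Z**2 (t(Z) = Z**2*2 = 2*Z**2)
n(M) = (6 + M)/(2*M) (n(M) = (6 + M)/((2*M)) = (6 + M)*(1/(2*M)) = (6 + M)/(2*M))
R(d, Q) = (6 + Q)*(10 + (6 + Q)/(2*Q)) (R(d, Q) = (Q + 6)*((6 + Q)/(2*Q) + 10) = (6 + Q)*(10 + (6 + Q)/(2*Q)))
(-1769/s(-123))*R(t(5), 6) = (-1769/(-123))*(66 + 18/6 + (21/2)*6) = (-1769*(-1/123))*(66 + 18*(1/6) + 63) = 1769*(66 + 3 + 63)/123 = (1769/123)*132 = 77836/41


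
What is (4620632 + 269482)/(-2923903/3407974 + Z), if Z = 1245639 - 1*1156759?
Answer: 16665381369036/302897805217 ≈ 55.020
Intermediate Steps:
Z = 88880 (Z = 1245639 - 1156759 = 88880)
(4620632 + 269482)/(-2923903/3407974 + Z) = (4620632 + 269482)/(-2923903/3407974 + 88880) = 4890114/(-2923903*1/3407974 + 88880) = 4890114/(-2923903/3407974 + 88880) = 4890114/(302897805217/3407974) = 4890114*(3407974/302897805217) = 16665381369036/302897805217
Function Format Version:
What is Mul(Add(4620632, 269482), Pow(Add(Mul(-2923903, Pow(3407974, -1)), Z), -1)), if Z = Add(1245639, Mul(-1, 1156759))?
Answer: Rational(16665381369036, 302897805217) ≈ 55.020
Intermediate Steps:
Z = 88880 (Z = Add(1245639, -1156759) = 88880)
Mul(Add(4620632, 269482), Pow(Add(Mul(-2923903, Pow(3407974, -1)), Z), -1)) = Mul(Add(4620632, 269482), Pow(Add(Mul(-2923903, Pow(3407974, -1)), 88880), -1)) = Mul(4890114, Pow(Add(Mul(-2923903, Rational(1, 3407974)), 88880), -1)) = Mul(4890114, Pow(Add(Rational(-2923903, 3407974), 88880), -1)) = Mul(4890114, Pow(Rational(302897805217, 3407974), -1)) = Mul(4890114, Rational(3407974, 302897805217)) = Rational(16665381369036, 302897805217)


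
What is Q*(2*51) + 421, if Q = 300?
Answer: 31021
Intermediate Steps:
Q*(2*51) + 421 = 300*(2*51) + 421 = 300*102 + 421 = 30600 + 421 = 31021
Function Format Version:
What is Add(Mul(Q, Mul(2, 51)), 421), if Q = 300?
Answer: 31021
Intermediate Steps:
Add(Mul(Q, Mul(2, 51)), 421) = Add(Mul(300, Mul(2, 51)), 421) = Add(Mul(300, 102), 421) = Add(30600, 421) = 31021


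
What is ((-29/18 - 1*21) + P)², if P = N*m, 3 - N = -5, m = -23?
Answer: 13830961/324 ≈ 42688.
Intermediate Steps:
N = 8 (N = 3 - 1*(-5) = 3 + 5 = 8)
P = -184 (P = 8*(-23) = -184)
((-29/18 - 1*21) + P)² = ((-29/18 - 1*21) - 184)² = ((-29*1/18 - 21) - 184)² = ((-29/18 - 21) - 184)² = (-407/18 - 184)² = (-3719/18)² = 13830961/324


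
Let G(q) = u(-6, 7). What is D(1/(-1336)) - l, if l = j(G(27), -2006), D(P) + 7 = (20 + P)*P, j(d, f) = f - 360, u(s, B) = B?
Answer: 4210542945/1784896 ≈ 2359.0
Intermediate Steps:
G(q) = 7
j(d, f) = -360 + f
D(P) = -7 + P*(20 + P) (D(P) = -7 + (20 + P)*P = -7 + P*(20 + P))
l = -2366 (l = -360 - 2006 = -2366)
D(1/(-1336)) - l = (-7 + (1/(-1336))**2 + 20/(-1336)) - 1*(-2366) = (-7 + (-1/1336)**2 + 20*(-1/1336)) + 2366 = (-7 + 1/1784896 - 5/334) + 2366 = -12520991/1784896 + 2366 = 4210542945/1784896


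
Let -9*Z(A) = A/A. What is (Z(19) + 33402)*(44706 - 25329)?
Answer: 647228401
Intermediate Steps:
Z(A) = -⅑ (Z(A) = -A/(9*A) = -⅑*1 = -⅑)
(Z(19) + 33402)*(44706 - 25329) = (-⅑ + 33402)*(44706 - 25329) = (300617/9)*19377 = 647228401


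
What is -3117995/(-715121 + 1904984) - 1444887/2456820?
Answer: -1042174450709/324808801740 ≈ -3.2086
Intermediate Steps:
-3117995/(-715121 + 1904984) - 1444887/2456820 = -3117995/1189863 - 1444887*1/2456820 = -3117995*1/1189863 - 160543/272980 = -3117995/1189863 - 160543/272980 = -1042174450709/324808801740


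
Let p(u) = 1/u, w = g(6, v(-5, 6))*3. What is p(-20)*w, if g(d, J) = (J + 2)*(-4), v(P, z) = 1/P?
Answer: 27/25 ≈ 1.0800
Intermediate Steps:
v(P, z) = 1/P
g(d, J) = -8 - 4*J (g(d, J) = (2 + J)*(-4) = -8 - 4*J)
w = -108/5 (w = (-8 - 4/(-5))*3 = (-8 - 4*(-⅕))*3 = (-8 + ⅘)*3 = -36/5*3 = -108/5 ≈ -21.600)
p(-20)*w = -108/5/(-20) = -1/20*(-108/5) = 27/25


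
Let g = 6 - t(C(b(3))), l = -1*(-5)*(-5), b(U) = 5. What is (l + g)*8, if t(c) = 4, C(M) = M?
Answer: -184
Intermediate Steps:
l = -25 (l = 5*(-5) = -25)
g = 2 (g = 6 - 1*4 = 6 - 4 = 2)
(l + g)*8 = (-25 + 2)*8 = -23*8 = -184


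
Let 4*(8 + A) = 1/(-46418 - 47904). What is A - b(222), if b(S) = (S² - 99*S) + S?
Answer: -10389002369/377288 ≈ -27536.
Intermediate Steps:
A = -3018305/377288 (A = -8 + 1/(4*(-46418 - 47904)) = -8 + (¼)/(-94322) = -8 + (¼)*(-1/94322) = -8 - 1/377288 = -3018305/377288 ≈ -8.0000)
b(S) = S² - 98*S
A - b(222) = -3018305/377288 - 222*(-98 + 222) = -3018305/377288 - 222*124 = -3018305/377288 - 1*27528 = -3018305/377288 - 27528 = -10389002369/377288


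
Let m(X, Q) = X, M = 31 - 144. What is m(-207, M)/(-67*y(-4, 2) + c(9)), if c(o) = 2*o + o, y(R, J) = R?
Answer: -207/295 ≈ -0.70169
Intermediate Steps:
M = -113
c(o) = 3*o
m(-207, M)/(-67*y(-4, 2) + c(9)) = -207/(-67*(-4) + 3*9) = -207/(268 + 27) = -207/295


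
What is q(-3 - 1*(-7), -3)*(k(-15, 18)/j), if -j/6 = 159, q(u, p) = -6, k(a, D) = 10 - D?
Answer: -8/159 ≈ -0.050314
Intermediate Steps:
j = -954 (j = -6*159 = -954)
q(-3 - 1*(-7), -3)*(k(-15, 18)/j) = -6*(10 - 1*18)/(-954) = -6*(10 - 18)*(-1)/954 = -(-48)*(-1)/954 = -6*4/477 = -8/159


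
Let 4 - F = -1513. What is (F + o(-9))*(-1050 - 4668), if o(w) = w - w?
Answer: -8674206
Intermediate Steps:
o(w) = 0
F = 1517 (F = 4 - 1*(-1513) = 4 + 1513 = 1517)
(F + o(-9))*(-1050 - 4668) = (1517 + 0)*(-1050 - 4668) = 1517*(-5718) = -8674206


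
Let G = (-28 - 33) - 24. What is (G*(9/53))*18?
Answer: -13770/53 ≈ -259.81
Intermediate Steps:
G = -85 (G = -61 - 24 = -85)
(G*(9/53))*18 = -765/53*18 = -13770/53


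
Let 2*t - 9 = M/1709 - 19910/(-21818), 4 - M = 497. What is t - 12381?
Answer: -461470450235/37286962 ≈ -12376.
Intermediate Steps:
M = -493 (M = 4 - 1*497 = 4 - 497 = -493)
t = 179426287/37286962 (t = 9/2 + (-493/1709 - 19910/(-21818))/2 = 9/2 + (-493*1/1709 - 19910*(-1/21818))/2 = 9/2 + (-493/1709 + 9955/10909)/2 = 9/2 + (½)*(11634958/18643481) = 9/2 + 5817479/18643481 = 179426287/37286962 ≈ 4.8120)
t - 12381 = 179426287/37286962 - 12381 = -461470450235/37286962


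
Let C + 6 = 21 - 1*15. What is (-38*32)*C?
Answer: 0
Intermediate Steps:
C = 0 (C = -6 + (21 - 1*15) = -6 + (21 - 15) = -6 + 6 = 0)
(-38*32)*C = -38*32*0 = -1216*0 = 0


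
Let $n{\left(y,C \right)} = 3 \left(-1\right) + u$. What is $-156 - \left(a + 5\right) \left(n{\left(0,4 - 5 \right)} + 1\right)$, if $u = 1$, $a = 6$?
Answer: $-145$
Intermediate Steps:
$n{\left(y,C \right)} = -2$ ($n{\left(y,C \right)} = 3 \left(-1\right) + 1 = -3 + 1 = -2$)
$-156 - \left(a + 5\right) \left(n{\left(0,4 - 5 \right)} + 1\right) = -156 - \left(6 + 5\right) \left(-2 + 1\right) = -156 - 11 \left(-1\right) = -156 - -11 = -156 + 11 = -145$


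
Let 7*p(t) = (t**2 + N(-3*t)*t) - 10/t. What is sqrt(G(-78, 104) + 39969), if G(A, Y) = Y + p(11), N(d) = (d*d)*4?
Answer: sqrt(278279386)/77 ≈ 216.65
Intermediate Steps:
N(d) = 4*d**2 (N(d) = d**2*4 = 4*d**2)
p(t) = -10/(7*t) + t**2/7 + 36*t**3/7 (p(t) = ((t**2 + (4*(-3*t)**2)*t) - 10/t)/7 = ((t**2 + (4*(9*t**2))*t) - 10/t)/7 = ((t**2 + (36*t**2)*t) - 10/t)/7 = ((t**2 + 36*t**3) - 10/t)/7 = (t**2 - 10/t + 36*t**3)/7 = -10/(7*t) + t**2/7 + 36*t**3/7)
G(A, Y) = 528397/77 + Y (G(A, Y) = Y + (1/7)*(-10 + 11**3*(1 + 36*11))/11 = Y + (1/7)*(1/11)*(-10 + 1331*(1 + 396)) = Y + (1/7)*(1/11)*(-10 + 1331*397) = Y + (1/7)*(1/11)*(-10 + 528407) = Y + (1/7)*(1/11)*528397 = Y + 528397/77 = 528397/77 + Y)
sqrt(G(-78, 104) + 39969) = sqrt((528397/77 + 104) + 39969) = sqrt(536405/77 + 39969) = sqrt(3614018/77) = sqrt(278279386)/77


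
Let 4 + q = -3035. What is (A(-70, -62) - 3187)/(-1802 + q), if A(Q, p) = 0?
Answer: 3187/4841 ≈ 0.65833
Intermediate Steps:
q = -3039 (q = -4 - 3035 = -3039)
(A(-70, -62) - 3187)/(-1802 + q) = (0 - 3187)/(-1802 - 3039) = -3187/(-4841) = -3187*(-1/4841) = 3187/4841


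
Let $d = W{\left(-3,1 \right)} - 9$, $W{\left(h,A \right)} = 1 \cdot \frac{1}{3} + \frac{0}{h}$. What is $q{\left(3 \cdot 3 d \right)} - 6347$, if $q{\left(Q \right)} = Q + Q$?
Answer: $-6503$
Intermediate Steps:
$W{\left(h,A \right)} = \frac{1}{3}$ ($W{\left(h,A \right)} = 1 \cdot \frac{1}{3} + 0 = \frac{1}{3} + 0 = \frac{1}{3}$)
$d = - \frac{26}{3}$ ($d = \frac{1}{3} - 9 = - \frac{26}{3} \approx -8.6667$)
$q{\left(Q \right)} = 2 Q$
$q{\left(3 \cdot 3 d \right)} - 6347 = 2 \cdot 3 \cdot 3 \left(- \frac{26}{3}\right) - 6347 = 2 \cdot 9 \left(- \frac{26}{3}\right) - 6347 = 2 \left(-78\right) - 6347 = -156 - 6347 = -6503$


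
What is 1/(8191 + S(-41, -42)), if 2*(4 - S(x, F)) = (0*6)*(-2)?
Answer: 1/8195 ≈ 0.00012203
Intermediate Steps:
S(x, F) = 4 (S(x, F) = 4 - 0*6*(-2)/2 = 4 - 0*(-2) = 4 - 1/2*0 = 4 + 0 = 4)
1/(8191 + S(-41, -42)) = 1/(8191 + 4) = 1/8195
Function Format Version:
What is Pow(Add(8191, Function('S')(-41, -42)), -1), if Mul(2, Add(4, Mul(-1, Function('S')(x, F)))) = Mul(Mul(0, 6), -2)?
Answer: Rational(1, 8195) ≈ 0.00012203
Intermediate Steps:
Function('S')(x, F) = 4 (Function('S')(x, F) = Add(4, Mul(Rational(-1, 2), Mul(Mul(0, 6), -2))) = Add(4, Mul(Rational(-1, 2), Mul(0, -2))) = Add(4, Mul(Rational(-1, 2), 0)) = Add(4, 0) = 4)
Pow(Add(8191, Function('S')(-41, -42)), -1) = Pow(Add(8191, 4), -1) = Pow(8195, -1) = Rational(1, 8195)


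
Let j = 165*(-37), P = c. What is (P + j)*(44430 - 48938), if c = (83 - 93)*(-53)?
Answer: 25132100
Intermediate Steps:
c = 530 (c = -10*(-53) = 530)
P = 530
j = -6105
(P + j)*(44430 - 48938) = (530 - 6105)*(44430 - 48938) = -5575*(-4508) = 25132100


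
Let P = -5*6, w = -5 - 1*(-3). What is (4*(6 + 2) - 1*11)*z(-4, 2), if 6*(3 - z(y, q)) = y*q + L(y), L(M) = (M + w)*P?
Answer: -539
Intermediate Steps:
w = -2 (w = -5 + 3 = -2)
P = -30
L(M) = 60 - 30*M (L(M) = (M - 2)*(-30) = (-2 + M)*(-30) = 60 - 30*M)
z(y, q) = -7 + 5*y - q*y/6 (z(y, q) = 3 - (y*q + (60 - 30*y))/6 = 3 - (q*y + (60 - 30*y))/6 = 3 - (60 - 30*y + q*y)/6 = 3 + (-10 + 5*y - q*y/6) = -7 + 5*y - q*y/6)
(4*(6 + 2) - 1*11)*z(-4, 2) = (4*(6 + 2) - 1*11)*(-7 + 5*(-4) - 1/6*2*(-4)) = (4*8 - 11)*(-7 - 20 + 4/3) = (32 - 11)*(-77/3) = 21*(-77/3) = -539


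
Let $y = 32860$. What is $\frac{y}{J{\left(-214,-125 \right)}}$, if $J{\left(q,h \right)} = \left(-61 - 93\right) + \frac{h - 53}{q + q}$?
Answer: $- \frac{7032040}{32867} \approx -213.95$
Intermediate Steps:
$J{\left(q,h \right)} = -154 + \frac{-53 + h}{2 q}$
$\frac{y}{J{\left(-214,-125 \right)}} = \frac{32860}{\frac{1}{2} \frac{1}{-214} \left(-53 - 125 - -65912\right)} = \frac{32860}{\frac{1}{2} \left(- \frac{1}{214}\right) \left(-53 - 125 + 65912\right)} = \frac{32860}{\frac{1}{2} \left(- \frac{1}{214}\right) 65734} = \frac{32860}{- \frac{32867}{214}} = 32860 \left(- \frac{214}{32867}\right) = - \frac{7032040}{32867}$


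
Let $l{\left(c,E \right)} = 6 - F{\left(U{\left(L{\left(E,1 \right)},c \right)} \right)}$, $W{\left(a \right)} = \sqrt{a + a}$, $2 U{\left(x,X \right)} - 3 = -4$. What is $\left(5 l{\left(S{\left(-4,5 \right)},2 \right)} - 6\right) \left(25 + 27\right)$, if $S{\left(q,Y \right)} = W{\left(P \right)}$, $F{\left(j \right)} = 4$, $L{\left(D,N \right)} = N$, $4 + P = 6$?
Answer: $208$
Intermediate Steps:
$P = 2$ ($P = -4 + 6 = 2$)
$U{\left(x,X \right)} = - \frac{1}{2}$ ($U{\left(x,X \right)} = \frac{3}{2} + \frac{1}{2} \left(-4\right) = \frac{3}{2} - 2 = - \frac{1}{2}$)
$W{\left(a \right)} = \sqrt{2} \sqrt{a}$ ($W{\left(a \right)} = \sqrt{2 a} = \sqrt{2} \sqrt{a}$)
$S{\left(q,Y \right)} = 2$ ($S{\left(q,Y \right)} = \sqrt{2} \sqrt{2} = 2$)
$l{\left(c,E \right)} = 2$ ($l{\left(c,E \right)} = 6 - 4 = 2$)
$\left(5 l{\left(S{\left(-4,5 \right)},2 \right)} - 6\right) \left(25 + 27\right) = \left(5 \cdot 2 - 6\right) \left(25 + 27\right) = \left(10 - 6\right) 52 = 4 \cdot 52 = 208$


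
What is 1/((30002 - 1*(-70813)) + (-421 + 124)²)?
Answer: 1/189024 ≈ 5.2903e-6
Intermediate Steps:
1/((30002 - 1*(-70813)) + (-421 + 124)²) = 1/((30002 + 70813) + (-297)²) = 1/(100815 + 88209) = 1/189024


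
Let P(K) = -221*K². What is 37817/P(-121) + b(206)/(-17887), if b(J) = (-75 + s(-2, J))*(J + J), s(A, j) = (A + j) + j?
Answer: -34404797223/4452020639 ≈ -7.7279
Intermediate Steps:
s(A, j) = A + 2*j
b(J) = 2*J*(-77 + 2*J) (b(J) = (-75 + (-2 + 2*J))*(J + J) = (-77 + 2*J)*(2*J) = 2*J*(-77 + 2*J))
37817/P(-121) + b(206)/(-17887) = 37817/((-221*(-121)²)) + (2*206*(-77 + 2*206))/(-17887) = 37817/((-221*14641)) + (2*206*(-77 + 412))*(-1/17887) = 37817/(-3235661) + (2*206*335)*(-1/17887) = 37817*(-1/3235661) + 138020*(-1/17887) = -2909/248897 - 138020/17887 = -34404797223/4452020639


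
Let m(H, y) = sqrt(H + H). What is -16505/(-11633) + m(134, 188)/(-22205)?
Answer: 16505/11633 - 2*sqrt(67)/22205 ≈ 1.4181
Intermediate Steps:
m(H, y) = sqrt(2)*sqrt(H) (m(H, y) = sqrt(2*H) = sqrt(2)*sqrt(H))
-16505/(-11633) + m(134, 188)/(-22205) = -16505/(-11633) + (sqrt(2)*sqrt(134))/(-22205) = -16505*(-1/11633) + (2*sqrt(67))*(-1/22205) = 16505/11633 - 2*sqrt(67)/22205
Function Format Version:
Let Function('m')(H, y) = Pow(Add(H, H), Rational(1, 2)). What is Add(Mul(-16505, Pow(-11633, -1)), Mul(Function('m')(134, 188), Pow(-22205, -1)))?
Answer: Add(Rational(16505, 11633), Mul(Rational(-2, 22205), Pow(67, Rational(1, 2)))) ≈ 1.4181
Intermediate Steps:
Function('m')(H, y) = Mul(Pow(2, Rational(1, 2)), Pow(H, Rational(1, 2))) (Function('m')(H, y) = Pow(Mul(2, H), Rational(1, 2)) = Mul(Pow(2, Rational(1, 2)), Pow(H, Rational(1, 2))))
Add(Mul(-16505, Pow(-11633, -1)), Mul(Function('m')(134, 188), Pow(-22205, -1))) = Add(Mul(-16505, Pow(-11633, -1)), Mul(Mul(Pow(2, Rational(1, 2)), Pow(134, Rational(1, 2))), Pow(-22205, -1))) = Add(Mul(-16505, Rational(-1, 11633)), Mul(Mul(2, Pow(67, Rational(1, 2))), Rational(-1, 22205))) = Add(Rational(16505, 11633), Mul(Rational(-2, 22205), Pow(67, Rational(1, 2))))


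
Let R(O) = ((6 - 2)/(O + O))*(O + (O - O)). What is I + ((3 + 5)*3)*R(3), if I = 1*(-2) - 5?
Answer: 41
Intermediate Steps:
I = -7 (I = -2 - 5 = -7)
R(O) = 2 (R(O) = (4/((2*O)))*(O + 0) = (4*(1/(2*O)))*O = (2/O)*O = 2)
I + ((3 + 5)*3)*R(3) = -7 + ((3 + 5)*3)*2 = -7 + (8*3)*2 = -7 + 24*2 = -7 + 48 = 41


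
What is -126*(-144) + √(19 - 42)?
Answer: 18144 + I*√23 ≈ 18144.0 + 4.7958*I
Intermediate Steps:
-126*(-144) + √(19 - 42) = 18144 + √(-23) = 18144 + I*√23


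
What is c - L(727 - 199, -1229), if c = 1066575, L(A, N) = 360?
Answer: 1066215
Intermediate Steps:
c - L(727 - 199, -1229) = 1066575 - 1*360 = 1066575 - 360 = 1066215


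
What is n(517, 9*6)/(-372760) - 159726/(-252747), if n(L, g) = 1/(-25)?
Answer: 496162282249/785116431000 ≈ 0.63196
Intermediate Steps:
n(L, g) = -1/25
n(517, 9*6)/(-372760) - 159726/(-252747) = -1/25/(-372760) - 159726/(-252747) = -1/25*(-1/372760) - 159726*(-1/252747) = 1/9319000 + 53242/84249 = 496162282249/785116431000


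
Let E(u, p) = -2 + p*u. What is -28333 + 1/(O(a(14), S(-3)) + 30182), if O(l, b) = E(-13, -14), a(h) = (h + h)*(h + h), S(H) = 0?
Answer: -860246545/30362 ≈ -28333.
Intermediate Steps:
a(h) = 4*h² (a(h) = (2*h)*(2*h) = 4*h²)
O(l, b) = 180 (O(l, b) = -2 - 14*(-13) = -2 + 182 = 180)
-28333 + 1/(O(a(14), S(-3)) + 30182) = -28333 + 1/(180 + 30182) = -28333 + 1/30362 = -860246545/30362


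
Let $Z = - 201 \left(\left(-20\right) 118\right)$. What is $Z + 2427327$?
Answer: $2901687$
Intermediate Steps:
$Z = 474360$ ($Z = \left(-201\right) \left(-2360\right) = 474360$)
$Z + 2427327 = 474360 + 2427327 = 2901687$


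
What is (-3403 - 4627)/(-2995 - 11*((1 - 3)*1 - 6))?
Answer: 8030/2907 ≈ 2.7623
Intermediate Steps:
(-3403 - 4627)/(-2995 - 11*((1 - 3)*1 - 6)) = -8030/(-2995 - 11*(-2*1 - 6)) = -8030/(-2995 - 11*(-2 - 6)) = -8030/(-2995 - 11*(-8)) = -8030/(-2995 + 88) = -8030/(-2907) = -8030*(-1/2907) = 8030/2907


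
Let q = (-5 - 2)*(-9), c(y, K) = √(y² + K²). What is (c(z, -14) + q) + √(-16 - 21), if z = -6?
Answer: 63 + 2*√58 + I*√37 ≈ 78.232 + 6.0828*I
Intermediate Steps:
c(y, K) = √(K² + y²)
q = 63 (q = -7*(-9) = 63)
(c(z, -14) + q) + √(-16 - 21) = (√((-14)² + (-6)²) + 63) + √(-16 - 21) = (√(196 + 36) + 63) + √(-37) = (√232 + 63) + I*√37 = (2*√58 + 63) + I*√37 = (63 + 2*√58) + I*√37 = 63 + 2*√58 + I*√37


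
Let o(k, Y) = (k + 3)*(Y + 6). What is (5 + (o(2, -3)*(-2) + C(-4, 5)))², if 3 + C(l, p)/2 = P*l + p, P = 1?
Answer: 841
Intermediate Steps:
o(k, Y) = (3 + k)*(6 + Y)
C(l, p) = -6 + 2*l + 2*p (C(l, p) = -6 + 2*(1*l + p) = -6 + 2*(l + p) = -6 + (2*l + 2*p) = -6 + 2*l + 2*p)
(5 + (o(2, -3)*(-2) + C(-4, 5)))² = (5 + ((18 + 3*(-3) + 6*2 - 3*2)*(-2) + (-6 + 2*(-4) + 2*5)))² = (5 + ((18 - 9 + 12 - 6)*(-2) + (-6 - 8 + 10)))² = (5 + (15*(-2) - 4))² = (5 + (-30 - 4))² = (5 - 34)² = (-29)² = 841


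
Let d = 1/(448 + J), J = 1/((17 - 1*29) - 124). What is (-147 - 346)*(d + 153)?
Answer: -4595729731/60927 ≈ -75430.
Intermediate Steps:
J = -1/136 (J = 1/((17 - 29) - 124) = 1/(-12 - 124) = 1/(-136) = -1/136 ≈ -0.0073529)
d = 136/60927 (d = 1/(448 - 1/136) = 1/(60927/136) = 136/60927 ≈ 0.0022322)
(-147 - 346)*(d + 153) = (-147 - 346)*(136/60927 + 153) = -493*9321967/60927 = -4595729731/60927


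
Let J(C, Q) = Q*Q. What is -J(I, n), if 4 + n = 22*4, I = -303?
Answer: -7056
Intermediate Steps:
n = 84 (n = -4 + 22*4 = -4 + 88 = 84)
J(C, Q) = Q²
-J(I, n) = -1*84² = -1*7056 = -7056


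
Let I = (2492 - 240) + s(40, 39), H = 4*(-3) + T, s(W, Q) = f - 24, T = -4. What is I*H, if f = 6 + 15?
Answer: -35984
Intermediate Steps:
f = 21
s(W, Q) = -3 (s(W, Q) = 21 - 24 = -3)
H = -16 (H = 4*(-3) - 4 = -12 - 4 = -16)
I = 2249 (I = (2492 - 240) - 3 = 2252 - 3 = 2249)
I*H = 2249*(-16) = -35984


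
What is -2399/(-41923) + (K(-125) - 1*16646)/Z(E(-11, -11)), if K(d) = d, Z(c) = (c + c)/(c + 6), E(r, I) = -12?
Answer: -703081037/167692 ≈ -4192.7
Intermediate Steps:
Z(c) = 2*c/(6 + c) (Z(c) = (2*c)/(6 + c) = 2*c/(6 + c))
-2399/(-41923) + (K(-125) - 1*16646)/Z(E(-11, -11)) = -2399/(-41923) + (-125 - 1*16646)/((2*(-12)/(6 - 12))) = -2399*(-1/41923) + (-125 - 16646)/((2*(-12)/(-6))) = 2399/41923 - 16771/(2*(-12)*(-⅙)) = 2399/41923 - 16771/4 = -703081037/167692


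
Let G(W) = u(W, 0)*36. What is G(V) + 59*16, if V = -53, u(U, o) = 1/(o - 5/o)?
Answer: 944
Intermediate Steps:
G(W) = 0 (G(W) = (0/(-5 + 0²))*36 = (0/(-5 + 0))*36 = (0/(-5))*36 = (0*(-⅕))*36 = 0*36 = 0)
G(V) + 59*16 = 0 + 59*16 = 0 + 944 = 944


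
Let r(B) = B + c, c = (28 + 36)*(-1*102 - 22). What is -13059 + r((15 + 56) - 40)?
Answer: -20964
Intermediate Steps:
c = -7936 (c = 64*(-102 - 22) = 64*(-124) = -7936)
r(B) = -7936 + B (r(B) = B - 7936 = -7936 + B)
-13059 + r((15 + 56) - 40) = -13059 + (-7936 + ((15 + 56) - 40)) = -13059 + (-7936 + (71 - 40)) = -13059 + (-7936 + 31) = -13059 - 7905 = -20964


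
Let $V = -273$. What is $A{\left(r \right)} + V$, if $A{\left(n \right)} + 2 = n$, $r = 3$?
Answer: $-272$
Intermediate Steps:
$A{\left(n \right)} = -2 + n$
$A{\left(r \right)} + V = \left(-2 + 3\right) - 273 = 1 - 273 = -272$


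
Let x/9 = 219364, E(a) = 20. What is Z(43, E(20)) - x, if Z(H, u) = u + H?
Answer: -1974213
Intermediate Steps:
Z(H, u) = H + u
x = 1974276 (x = 9*219364 = 1974276)
Z(43, E(20)) - x = (43 + 20) - 1*1974276 = 63 - 1974276 = -1974213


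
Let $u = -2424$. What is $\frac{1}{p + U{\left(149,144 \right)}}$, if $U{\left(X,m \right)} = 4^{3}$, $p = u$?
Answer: $- \frac{1}{2360} \approx -0.00042373$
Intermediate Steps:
$p = -2424$
$U{\left(X,m \right)} = 64$
$\frac{1}{p + U{\left(149,144 \right)}} = \frac{1}{-2424 + 64} = \frac{1}{-2360} = - \frac{1}{2360}$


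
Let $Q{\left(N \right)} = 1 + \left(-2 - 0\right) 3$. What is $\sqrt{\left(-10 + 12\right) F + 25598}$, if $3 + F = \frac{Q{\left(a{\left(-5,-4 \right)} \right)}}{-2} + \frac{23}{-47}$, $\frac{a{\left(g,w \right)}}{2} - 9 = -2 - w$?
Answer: $\frac{\sqrt{56541611}}{47} \approx 159.99$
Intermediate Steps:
$a{\left(g,w \right)} = 14 - 2 w$ ($a{\left(g,w \right)} = 18 + 2 \left(-2 - w\right) = 18 - \left(4 + 2 w\right) = 14 - 2 w$)
$Q{\left(N \right)} = -5$ ($Q{\left(N \right)} = 1 + \left(-2 + 0\right) 3 = 1 - 6 = -5$)
$F = - \frac{93}{94}$ ($F = -3 + \left(- \frac{5}{-2} + \frac{23}{-47}\right) = -3 + \left(\left(-5\right) \left(- \frac{1}{2}\right) + 23 \left(- \frac{1}{47}\right)\right) = -3 + \left(\frac{5}{2} - \frac{23}{47}\right) = -3 + \frac{189}{94} = - \frac{93}{94} \approx -0.98936$)
$\sqrt{\left(-10 + 12\right) F + 25598} = \sqrt{\left(-10 + 12\right) \left(- \frac{93}{94}\right) + 25598} = \sqrt{2 \left(- \frac{93}{94}\right) + 25598} = \sqrt{- \frac{93}{47} + 25598} = \sqrt{\frac{1203013}{47}} = \frac{\sqrt{56541611}}{47}$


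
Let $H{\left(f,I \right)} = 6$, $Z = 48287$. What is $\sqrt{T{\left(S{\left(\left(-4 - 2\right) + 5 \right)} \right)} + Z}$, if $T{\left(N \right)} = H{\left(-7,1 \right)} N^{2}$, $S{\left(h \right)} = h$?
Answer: $\sqrt{48293} \approx 219.76$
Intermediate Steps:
$T{\left(N \right)} = 6 N^{2}$
$\sqrt{T{\left(S{\left(\left(-4 - 2\right) + 5 \right)} \right)} + Z} = \sqrt{6 \left(\left(-4 - 2\right) + 5\right)^{2} + 48287} = \sqrt{6 \left(-6 + 5\right)^{2} + 48287} = \sqrt{6 \left(-1\right)^{2} + 48287} = \sqrt{6 \cdot 1 + 48287} = \sqrt{6 + 48287} = \sqrt{48293}$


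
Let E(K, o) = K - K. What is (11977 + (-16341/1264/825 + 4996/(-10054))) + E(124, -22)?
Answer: 1902503350321/158853200 ≈ 11976.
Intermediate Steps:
E(K, o) = 0
(11977 + (-16341/1264/825 + 4996/(-10054))) + E(124, -22) = (11977 + (-16341/1264/825 + 4996/(-10054))) + 0 = (11977 + (-16341*1/1264*(1/825) + 4996*(-1/10054))) + 0 = (11977 + (-16341/1264*1/825 - 2498/5027)) + 0 = (11977 + (-5447/347600 - 2498/5027)) + 0 = (11977 - 81426079/158853200) + 0 = 1902503350321/158853200 + 0 = 1902503350321/158853200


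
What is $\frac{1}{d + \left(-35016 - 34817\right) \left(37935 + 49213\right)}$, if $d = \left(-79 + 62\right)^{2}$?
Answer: $- \frac{1}{6085805995} \approx -1.6432 \cdot 10^{-10}$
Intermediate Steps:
$d = 289$ ($d = \left(-17\right)^{2} = 289$)
$\frac{1}{d + \left(-35016 - 34817\right) \left(37935 + 49213\right)} = \frac{1}{289 + \left(-35016 - 34817\right) \left(37935 + 49213\right)} = \frac{1}{289 - 6085806284} = \frac{1}{-6085805995} = - \frac{1}{6085805995}$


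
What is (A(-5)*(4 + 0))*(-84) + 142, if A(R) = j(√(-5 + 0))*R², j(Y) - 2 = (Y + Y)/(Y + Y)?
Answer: -25058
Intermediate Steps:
j(Y) = 3 (j(Y) = 2 + (Y + Y)/(Y + Y) = 2 + (2*Y)/((2*Y)) = 2 + (2*Y)*(1/(2*Y)) = 2 + 1 = 3)
A(R) = 3*R²
(A(-5)*(4 + 0))*(-84) + 142 = ((3*(-5)²)*(4 + 0))*(-84) + 142 = ((3*25)*4)*(-84) + 142 = (75*4)*(-84) + 142 = 300*(-84) + 142 = -25200 + 142 = -25058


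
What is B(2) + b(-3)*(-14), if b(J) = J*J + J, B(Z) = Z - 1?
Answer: -83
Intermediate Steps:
B(Z) = -1 + Z
b(J) = J + J² (b(J) = J² + J = J + J²)
B(2) + b(-3)*(-14) = (-1 + 2) - 3*(1 - 3)*(-14) = 1 - 3*(-2)*(-14) = 1 + 6*(-14) = 1 - 84 = -83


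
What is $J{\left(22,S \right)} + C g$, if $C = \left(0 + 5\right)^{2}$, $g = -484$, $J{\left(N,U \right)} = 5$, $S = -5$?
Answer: $-12095$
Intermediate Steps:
$C = 25$ ($C = 5^{2} = 25$)
$J{\left(22,S \right)} + C g = 5 + 25 \left(-484\right) = 5 - 12100 = -12095$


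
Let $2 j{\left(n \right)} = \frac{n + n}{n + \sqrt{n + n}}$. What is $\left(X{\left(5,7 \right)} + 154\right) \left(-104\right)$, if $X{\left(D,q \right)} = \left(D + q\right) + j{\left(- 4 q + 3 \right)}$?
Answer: $- \frac{468728}{27} - \frac{520 i \sqrt{2}}{27} \approx -17360.0 - 27.237 i$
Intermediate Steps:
$j{\left(n \right)} = \frac{n}{n + \sqrt{2} \sqrt{n}}$ ($j{\left(n \right)} = \frac{\left(n + n\right) \frac{1}{n + \sqrt{n + n}}}{2} = \frac{2 n \frac{1}{n + \sqrt{2 n}}}{2} = \frac{2 n \frac{1}{n + \sqrt{2} \sqrt{n}}}{2} = \frac{n}{n + \sqrt{2} \sqrt{n}}$)
$X{\left(D,q \right)} = D + q + \frac{3 - 4 q}{3 - 4 q + \sqrt{2} \sqrt{3 - 4 q}}$ ($X{\left(D,q \right)} = \left(D + q\right) + \frac{- 4 q + 3}{\left(- 4 q + 3\right) + \sqrt{2} \sqrt{- 4 q + 3}} = \left(D + q\right) + \frac{3 - 4 q}{\left(3 - 4 q\right) + \sqrt{2} \sqrt{3 - 4 q}} = \left(D + q\right) + \frac{3 - 4 q}{3 - 4 q + \sqrt{2} \sqrt{3 - 4 q}} = D + q + \frac{3 - 4 q}{3 - 4 q + \sqrt{2} \sqrt{3 - 4 q}}$)
$\left(X{\left(5,7 \right)} + 154\right) \left(-104\right) = \left(\frac{3 - 28 + \left(5 + 7\right) \left(3 + \sqrt{6 - 56} - 28\right)}{3 - 28 + \sqrt{2} \sqrt{3 - 28}} + 154\right) \left(-104\right) = \left(\frac{3 - 28 + 12 \left(3 + \sqrt{6 - 56} - 28\right)}{3 - 28 + \sqrt{2} \sqrt{3 - 28}} + 154\right) \left(-104\right) = \left(\frac{3 - 28 + 12 \left(3 + \sqrt{-50} - 28\right)}{3 - 28 + \sqrt{2} \sqrt{-25}} + 154\right) \left(-104\right) = \left(\frac{3 - 28 + 12 \left(3 + 5 i \sqrt{2} - 28\right)}{3 - 28 + \sqrt{2} \cdot 5 i} + 154\right) \left(-104\right) = \left(\frac{3 - 28 + 12 \left(-25 + 5 i \sqrt{2}\right)}{3 - 28 + 5 i \sqrt{2}} + 154\right) \left(-104\right) = \left(\frac{3 - 28 - \left(300 - 60 i \sqrt{2}\right)}{-25 + 5 i \sqrt{2}} + 154\right) \left(-104\right) = \left(\frac{-325 + 60 i \sqrt{2}}{-25 + 5 i \sqrt{2}} + 154\right) \left(-104\right) = \left(154 + \frac{-325 + 60 i \sqrt{2}}{-25 + 5 i \sqrt{2}}\right) \left(-104\right) = -16016 - \frac{104 \left(-325 + 60 i \sqrt{2}\right)}{-25 + 5 i \sqrt{2}}$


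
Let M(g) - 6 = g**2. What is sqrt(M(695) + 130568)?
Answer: sqrt(613599) ≈ 783.33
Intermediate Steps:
M(g) = 6 + g**2
sqrt(M(695) + 130568) = sqrt((6 + 695**2) + 130568) = sqrt((6 + 483025) + 130568) = sqrt(483031 + 130568) = sqrt(613599)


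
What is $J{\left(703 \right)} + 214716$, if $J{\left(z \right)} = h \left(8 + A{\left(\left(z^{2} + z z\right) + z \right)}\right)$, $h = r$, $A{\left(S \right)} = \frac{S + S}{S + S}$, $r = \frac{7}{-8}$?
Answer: $\frac{1717665}{8} \approx 2.1471 \cdot 10^{5}$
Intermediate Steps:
$r = - \frac{7}{8}$ ($r = 7 \left(- \frac{1}{8}\right) = - \frac{7}{8} \approx -0.875$)
$A{\left(S \right)} = 1$ ($A{\left(S \right)} = \frac{2 S}{2 S} = 2 S \frac{1}{2 S} = 1$)
$h = - \frac{7}{8} \approx -0.875$
$J{\left(z \right)} = - \frac{63}{8}$ ($J{\left(z \right)} = - \frac{7 \left(8 + 1\right)}{8} = \left(- \frac{7}{8}\right) 9 = - \frac{63}{8}$)
$J{\left(703 \right)} + 214716 = - \frac{63}{8} + 214716 = \frac{1717665}{8}$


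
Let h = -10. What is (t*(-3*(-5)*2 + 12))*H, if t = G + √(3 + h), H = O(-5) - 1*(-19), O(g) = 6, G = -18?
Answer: -18900 + 1050*I*√7 ≈ -18900.0 + 2778.0*I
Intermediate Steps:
H = 25 (H = 6 - 1*(-19) = 6 + 19 = 25)
t = -18 + I*√7 (t = -18 + √(3 - 10) = -18 + √(-7) = -18 + I*√7 ≈ -18.0 + 2.6458*I)
(t*(-3*(-5)*2 + 12))*H = ((-18 + I*√7)*(-3*(-5)*2 + 12))*25 = ((-18 + I*√7)*(15*2 + 12))*25 = ((-18 + I*√7)*(30 + 12))*25 = ((-18 + I*√7)*42)*25 = (-756 + 42*I*√7)*25 = -18900 + 1050*I*√7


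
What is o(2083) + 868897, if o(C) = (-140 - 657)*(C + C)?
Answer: -2451405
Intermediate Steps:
o(C) = -1594*C
o(2083) + 868897 = -1594*2083 + 868897 = -3320302 + 868897 = -2451405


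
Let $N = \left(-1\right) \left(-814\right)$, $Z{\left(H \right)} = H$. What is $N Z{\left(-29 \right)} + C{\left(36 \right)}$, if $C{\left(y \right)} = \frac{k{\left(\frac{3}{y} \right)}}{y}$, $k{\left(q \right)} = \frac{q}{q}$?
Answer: $- \frac{849815}{36} \approx -23606.0$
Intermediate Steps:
$k{\left(q \right)} = 1$
$N = 814$
$C{\left(y \right)} = \frac{1}{y}$ ($C{\left(y \right)} = 1 \frac{1}{y} = \frac{1}{y}$)
$N Z{\left(-29 \right)} + C{\left(36 \right)} = 814 \left(-29\right) + \frac{1}{36} = -23606 + \frac{1}{36} = - \frac{849815}{36}$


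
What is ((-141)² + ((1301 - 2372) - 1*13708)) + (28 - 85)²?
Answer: 8351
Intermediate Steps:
((-141)² + ((1301 - 2372) - 1*13708)) + (28 - 85)² = (19881 + (-1071 - 13708)) + (-57)² = (19881 - 14779) + 3249 = 5102 + 3249 = 8351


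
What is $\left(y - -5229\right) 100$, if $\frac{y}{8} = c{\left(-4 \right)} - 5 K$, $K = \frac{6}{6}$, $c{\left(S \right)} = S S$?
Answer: $531700$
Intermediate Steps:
$c{\left(S \right)} = S^{2}$
$K = 1$ ($K = 6 \cdot \frac{1}{6} = 1$)
$y = 88$ ($y = 8 \left(\left(-4\right)^{2} - 5\right) = 8 \left(16 - 5\right) = 8 \cdot 11 = 88$)
$\left(y - -5229\right) 100 = \left(88 - -5229\right) 100 = \left(88 + 5229\right) 100 = 5317 \cdot 100 = 531700$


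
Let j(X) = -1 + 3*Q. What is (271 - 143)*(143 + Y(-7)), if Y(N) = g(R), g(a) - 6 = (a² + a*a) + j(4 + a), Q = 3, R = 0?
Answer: 20096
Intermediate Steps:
j(X) = 8 (j(X) = -1 + 3*3 = -1 + 9 = 8)
g(a) = 14 + 2*a² (g(a) = 6 + ((a² + a*a) + 8) = 6 + ((a² + a²) + 8) = 6 + (2*a² + 8) = 6 + (8 + 2*a²) = 14 + 2*a²)
Y(N) = 14 (Y(N) = 14 + 2*0² = 14 + 2*0 = 14 + 0 = 14)
(271 - 143)*(143 + Y(-7)) = (271 - 143)*(143 + 14) = 128*157 = 20096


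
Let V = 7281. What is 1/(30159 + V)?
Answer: 1/37440 ≈ 2.6709e-5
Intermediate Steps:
1/(30159 + V) = 1/(30159 + 7281) = 1/37440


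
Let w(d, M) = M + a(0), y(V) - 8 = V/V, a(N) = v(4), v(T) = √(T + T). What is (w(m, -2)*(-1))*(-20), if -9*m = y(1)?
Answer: -40 + 40*√2 ≈ 16.569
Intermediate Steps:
v(T) = √2*√T (v(T) = √(2*T) = √2*√T)
a(N) = 2*√2 (a(N) = √2*√4 = √2*2 = 2*√2)
y(V) = 9 (y(V) = 8 + V/V = 8 + 1 = 9)
m = -1 (m = -⅑*9 = -1)
w(d, M) = M + 2*√2
(w(m, -2)*(-1))*(-20) = ((-2 + 2*√2)*(-1))*(-20) = (2 - 2*√2)*(-20) = -40 + 40*√2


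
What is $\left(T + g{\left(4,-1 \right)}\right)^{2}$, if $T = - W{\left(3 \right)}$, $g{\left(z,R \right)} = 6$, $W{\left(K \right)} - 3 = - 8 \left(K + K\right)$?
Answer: $2601$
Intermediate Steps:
$W{\left(K \right)} = 3 - 16 K$ ($W{\left(K \right)} = 3 - 8 \left(K + K\right) = 3 - 8 \cdot 2 K = 3 - 16 K$)
$T = 45$ ($T = - (3 - 48) = \left(-1\right) \left(-45\right) = 45$)
$\left(T + g{\left(4,-1 \right)}\right)^{2} = \left(45 + 6\right)^{2} = 51^{2} = 2601$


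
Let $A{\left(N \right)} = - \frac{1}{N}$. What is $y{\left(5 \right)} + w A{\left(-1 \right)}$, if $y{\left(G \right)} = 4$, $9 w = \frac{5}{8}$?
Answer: $\frac{293}{72} \approx 4.0694$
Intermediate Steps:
$w = \frac{5}{72}$ ($w = \frac{5 \cdot \frac{1}{8}}{9} = \frac{1}{9} \cdot \frac{5}{8} = \frac{5}{72} \approx 0.069444$)
$y{\left(5 \right)} + w A{\left(-1 \right)} = 4 + \frac{5 \left(- \frac{1}{-1}\right)}{72} = 4 + \frac{5 \left(\left(-1\right) \left(-1\right)\right)}{72} = 4 + \frac{5}{72} \cdot 1 = 4 + \frac{5}{72} = \frac{293}{72}$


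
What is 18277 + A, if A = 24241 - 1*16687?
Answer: 25831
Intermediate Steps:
A = 7554 (A = 24241 - 16687 = 7554)
18277 + A = 18277 + 7554 = 25831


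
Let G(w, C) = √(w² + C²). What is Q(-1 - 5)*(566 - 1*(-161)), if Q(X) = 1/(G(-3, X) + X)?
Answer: 1454/3 + 727*√5/3 ≈ 1026.5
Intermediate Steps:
G(w, C) = √(C² + w²)
Q(X) = 1/(X + √(9 + X²)) (Q(X) = 1/(√(X² + (-3)²) + X) = 1/(√(X² + 9) + X) = 1/(√(9 + X²) + X) = 1/(X + √(9 + X²)))
Q(-1 - 5)*(566 - 1*(-161)) = (566 - 1*(-161))/((-1 - 5) + √(9 + (-1 - 5)²)) = (566 + 161)/(-6 + √(9 + (-6)²)) = 727/(-6 + √(9 + 36)) = 727/(-6 + √45) = 727/(-6 + 3*√5)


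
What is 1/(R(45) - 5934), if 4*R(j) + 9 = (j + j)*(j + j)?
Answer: -4/15645 ≈ -0.00025567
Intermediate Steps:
R(j) = -9/4 + j**2 (R(j) = -9/4 + ((j + j)*(j + j))/4 = -9/4 + ((2*j)*(2*j))/4 = -9/4 + (4*j**2)/4 = -9/4 + j**2)
1/(R(45) - 5934) = 1/((-9/4 + 45**2) - 5934) = 1/((-9/4 + 2025) - 5934) = 1/(8091/4 - 5934) = 1/(-15645/4) = -4/15645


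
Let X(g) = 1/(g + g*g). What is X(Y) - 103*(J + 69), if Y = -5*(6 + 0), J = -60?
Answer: -806489/870 ≈ -927.00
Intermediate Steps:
Y = -30 (Y = -5*6 = -30)
X(g) = 1/(g + g**2)
X(Y) - 103*(J + 69) = 1/((-30)*(1 - 30)) - 103*(-60 + 69) = -1/30/(-29) - 103*9 = -1/30*(-1/29) - 927 = 1/870 - 927 = -806489/870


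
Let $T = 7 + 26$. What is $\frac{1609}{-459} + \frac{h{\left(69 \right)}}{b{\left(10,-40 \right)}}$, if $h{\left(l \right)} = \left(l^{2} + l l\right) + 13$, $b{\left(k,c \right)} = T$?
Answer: $\frac{1441156}{5049} \approx 285.43$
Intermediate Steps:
$T = 33$
$b{\left(k,c \right)} = 33$
$h{\left(l \right)} = 13 + 2 l^{2}$ ($h{\left(l \right)} = \left(l^{2} + l^{2}\right) + 13 = 2 l^{2} + 13 = 13 + 2 l^{2}$)
$\frac{1609}{-459} + \frac{h{\left(69 \right)}}{b{\left(10,-40 \right)}} = \frac{1609}{-459} + \frac{13 + 2 \cdot 69^{2}}{33} = 1609 \left(- \frac{1}{459}\right) + \left(13 + 2 \cdot 4761\right) \frac{1}{33} = - \frac{1609}{459} + \left(13 + 9522\right) \frac{1}{33} = - \frac{1609}{459} + 9535 \cdot \frac{1}{33} = - \frac{1609}{459} + \frac{9535}{33} = \frac{1441156}{5049}$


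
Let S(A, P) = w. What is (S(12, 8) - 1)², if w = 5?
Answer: 16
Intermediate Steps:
S(A, P) = 5
(S(12, 8) - 1)² = (5 - 1)² = 4² = 16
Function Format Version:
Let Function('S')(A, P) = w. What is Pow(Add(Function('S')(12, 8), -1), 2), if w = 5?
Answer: 16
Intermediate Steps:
Function('S')(A, P) = 5
Pow(Add(Function('S')(12, 8), -1), 2) = Pow(Add(5, -1), 2) = Pow(4, 2) = 16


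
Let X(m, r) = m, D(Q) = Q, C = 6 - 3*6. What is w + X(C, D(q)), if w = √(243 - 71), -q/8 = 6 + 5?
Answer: -12 + 2*√43 ≈ 1.1149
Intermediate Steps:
C = -12 (C = 6 - 18 = -12)
q = -88 (q = -8*(6 + 5) = -8*11 = -88)
w = 2*√43 (w = √172 = 2*√43 ≈ 13.115)
w + X(C, D(q)) = 2*√43 - 12 = -12 + 2*√43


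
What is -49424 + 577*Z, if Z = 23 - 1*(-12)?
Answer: -29229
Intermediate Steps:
Z = 35 (Z = 23 + 12 = 35)
-49424 + 577*Z = -49424 + 577*35 = -49424 + 20195 = -29229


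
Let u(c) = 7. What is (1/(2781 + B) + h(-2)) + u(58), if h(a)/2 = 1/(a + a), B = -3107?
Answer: 1059/163 ≈ 6.4969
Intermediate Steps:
h(a) = 1/a (h(a) = 2/(a + a) = 2/((2*a)) = 2*(1/(2*a)) = 1/a)
(1/(2781 + B) + h(-2)) + u(58) = (1/(2781 - 3107) + 1/(-2)) + 7 = (1/(-326) - ½) + 7 = (-1/326 - ½) + 7 = -82/163 + 7 = 1059/163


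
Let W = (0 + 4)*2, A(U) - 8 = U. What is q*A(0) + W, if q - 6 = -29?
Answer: -176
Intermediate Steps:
A(U) = 8 + U
q = -23 (q = 6 - 29 = -23)
W = 8 (W = 4*2 = 8)
q*A(0) + W = -23*(8 + 0) + 8 = -23*8 + 8 = -184 + 8 = -176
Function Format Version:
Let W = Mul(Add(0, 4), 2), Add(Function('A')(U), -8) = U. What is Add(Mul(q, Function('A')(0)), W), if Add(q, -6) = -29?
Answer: -176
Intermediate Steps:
Function('A')(U) = Add(8, U)
q = -23 (q = Add(6, -29) = -23)
W = 8 (W = Mul(4, 2) = 8)
Add(Mul(q, Function('A')(0)), W) = Add(Mul(-23, Add(8, 0)), 8) = Add(Mul(-23, 8), 8) = Add(-184, 8) = -176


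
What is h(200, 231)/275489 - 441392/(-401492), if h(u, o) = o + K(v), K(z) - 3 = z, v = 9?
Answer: 4346292973/3950236771 ≈ 1.1003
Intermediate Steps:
K(z) = 3 + z
h(u, o) = 12 + o (h(u, o) = o + (3 + 9) = o + 12 = 12 + o)
h(200, 231)/275489 - 441392/(-401492) = (12 + 231)/275489 - 441392/(-401492) = 243*(1/275489) - 441392*(-1/401492) = 243/275489 + 15764/14339 = 4346292973/3950236771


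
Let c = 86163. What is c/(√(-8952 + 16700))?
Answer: 86163*√1937/3874 ≈ 978.87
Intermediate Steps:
c/(√(-8952 + 16700)) = 86163/(√(-8952 + 16700)) = 86163/(√7748) = 86163/((2*√1937)) = 86163*(√1937/3874) = 86163*√1937/3874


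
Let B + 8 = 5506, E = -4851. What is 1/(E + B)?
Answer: 1/647 ≈ 0.0015456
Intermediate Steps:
B = 5498 (B = -8 + 5506 = 5498)
1/(E + B) = 1/(-4851 + 5498) = 1/647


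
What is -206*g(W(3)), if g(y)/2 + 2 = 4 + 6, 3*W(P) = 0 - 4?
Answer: -3296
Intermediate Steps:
W(P) = -4/3 (W(P) = (0 - 4)/3 = (1/3)*(-4) = -4/3)
g(y) = 16 (g(y) = -4 + 2*(4 + 6) = -4 + 2*10 = -4 + 20 = 16)
-206*g(W(3)) = -206*16 = -3296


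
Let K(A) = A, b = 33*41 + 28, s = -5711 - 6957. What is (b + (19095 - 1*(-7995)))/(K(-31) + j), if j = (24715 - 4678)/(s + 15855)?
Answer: -90737077/78760 ≈ -1152.1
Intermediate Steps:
s = -12668
j = 20037/3187 (j = (24715 - 4678)/(-12668 + 15855) = 20037/3187 ≈ 6.2871)
b = 1381 (b = 1353 + 28 = 1381)
(b + (19095 - 1*(-7995)))/(K(-31) + j) = (1381 + (19095 - 1*(-7995)))/(-31 + 20037/3187) = (1381 + (19095 + 7995))/(-78760/3187) = (1381 + 27090)*(-3187/78760) = 28471*(-3187/78760) = -90737077/78760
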